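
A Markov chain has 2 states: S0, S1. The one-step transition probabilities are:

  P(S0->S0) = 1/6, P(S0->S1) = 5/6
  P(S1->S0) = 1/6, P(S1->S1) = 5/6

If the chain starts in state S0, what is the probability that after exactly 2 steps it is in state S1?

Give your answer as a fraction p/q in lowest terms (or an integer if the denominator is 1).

Answer: 5/6

Derivation:
Computing P^2 by repeated multiplication:
P^1 =
  S0: [1/6, 5/6]
  S1: [1/6, 5/6]
P^2 =
  S0: [1/6, 5/6]
  S1: [1/6, 5/6]

(P^2)[S0 -> S1] = 5/6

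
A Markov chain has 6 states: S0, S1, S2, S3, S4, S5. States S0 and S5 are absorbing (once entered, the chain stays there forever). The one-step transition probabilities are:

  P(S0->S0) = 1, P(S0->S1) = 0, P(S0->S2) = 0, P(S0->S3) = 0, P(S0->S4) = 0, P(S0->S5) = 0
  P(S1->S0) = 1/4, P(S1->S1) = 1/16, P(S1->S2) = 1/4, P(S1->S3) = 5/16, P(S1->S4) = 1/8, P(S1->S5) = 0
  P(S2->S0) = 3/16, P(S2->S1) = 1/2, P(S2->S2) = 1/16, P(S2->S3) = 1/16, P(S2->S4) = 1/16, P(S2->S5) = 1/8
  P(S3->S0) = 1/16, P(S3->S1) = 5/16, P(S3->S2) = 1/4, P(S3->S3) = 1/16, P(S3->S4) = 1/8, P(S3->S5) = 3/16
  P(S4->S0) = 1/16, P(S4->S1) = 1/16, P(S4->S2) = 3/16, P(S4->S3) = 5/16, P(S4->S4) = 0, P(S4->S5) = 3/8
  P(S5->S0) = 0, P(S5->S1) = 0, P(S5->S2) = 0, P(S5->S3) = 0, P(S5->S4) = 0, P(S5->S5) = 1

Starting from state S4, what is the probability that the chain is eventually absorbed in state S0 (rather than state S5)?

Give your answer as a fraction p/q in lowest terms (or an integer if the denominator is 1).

Let a_i = P(absorbed in S0 | start in state i).
Boundary conditions: a_S0 = 1, a_S5 = 0.
For each transient state i, a_i = sum_j P(i->j) * a_j:
  a_S1 = 1/4*a_S0 + 1/16*a_S1 + 1/4*a_S2 + 5/16*a_S3 + 1/8*a_S4 + 0*a_S5
  a_S2 = 3/16*a_S0 + 1/2*a_S1 + 1/16*a_S2 + 1/16*a_S3 + 1/16*a_S4 + 1/8*a_S5
  a_S3 = 1/16*a_S0 + 5/16*a_S1 + 1/4*a_S2 + 1/16*a_S3 + 1/8*a_S4 + 3/16*a_S5
  a_S4 = 1/16*a_S0 + 1/16*a_S1 + 3/16*a_S2 + 5/16*a_S3 + 0*a_S4 + 3/8*a_S5

Substituting a_S0 = 1 and a_S5 = 0, rearrange to (I - Q) a = r where r[i] = P(i -> S0):
  [15/16, -1/4, -5/16, -1/8] . (a_S1, a_S2, a_S3, a_S4) = 1/4
  [-1/2, 15/16, -1/16, -1/16] . (a_S1, a_S2, a_S3, a_S4) = 3/16
  [-5/16, -1/4, 15/16, -1/8] . (a_S1, a_S2, a_S3, a_S4) = 1/16
  [-1/16, -3/16, -5/16, 1] . (a_S1, a_S2, a_S3, a_S4) = 1/16

Solving yields:
  a_S1 = 3913/6144
  a_S2 = 9163/15360
  a_S3 = 14957/30720
  a_S4 = 3751/10240

Starting state is S4, so the absorption probability is a_S4 = 3751/10240.

Answer: 3751/10240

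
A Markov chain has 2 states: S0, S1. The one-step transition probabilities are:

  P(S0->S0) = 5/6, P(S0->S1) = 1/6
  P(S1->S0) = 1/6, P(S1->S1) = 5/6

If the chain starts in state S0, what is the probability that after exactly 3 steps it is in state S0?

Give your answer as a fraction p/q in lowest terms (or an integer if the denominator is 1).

Computing P^3 by repeated multiplication:
P^1 =
  S0: [5/6, 1/6]
  S1: [1/6, 5/6]
P^2 =
  S0: [13/18, 5/18]
  S1: [5/18, 13/18]
P^3 =
  S0: [35/54, 19/54]
  S1: [19/54, 35/54]

(P^3)[S0 -> S0] = 35/54

Answer: 35/54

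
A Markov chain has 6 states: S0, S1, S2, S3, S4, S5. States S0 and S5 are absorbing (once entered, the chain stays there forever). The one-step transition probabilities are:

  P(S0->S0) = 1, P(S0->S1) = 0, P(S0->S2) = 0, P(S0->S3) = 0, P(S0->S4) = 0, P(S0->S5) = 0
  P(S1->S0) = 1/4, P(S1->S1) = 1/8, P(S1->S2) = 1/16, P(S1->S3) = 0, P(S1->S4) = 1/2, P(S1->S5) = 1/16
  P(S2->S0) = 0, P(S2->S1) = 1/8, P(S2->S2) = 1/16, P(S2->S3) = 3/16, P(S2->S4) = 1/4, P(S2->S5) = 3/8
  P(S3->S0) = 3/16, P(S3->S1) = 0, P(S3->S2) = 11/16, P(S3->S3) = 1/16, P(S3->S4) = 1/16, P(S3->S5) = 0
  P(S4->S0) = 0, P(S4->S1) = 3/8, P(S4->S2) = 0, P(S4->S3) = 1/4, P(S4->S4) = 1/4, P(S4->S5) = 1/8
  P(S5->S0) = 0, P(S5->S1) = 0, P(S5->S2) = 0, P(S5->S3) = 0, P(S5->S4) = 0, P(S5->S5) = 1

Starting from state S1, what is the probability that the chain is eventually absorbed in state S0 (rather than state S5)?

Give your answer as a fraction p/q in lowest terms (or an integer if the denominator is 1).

Let a_i = P(absorbed in S0 | start in state i).
Boundary conditions: a_S0 = 1, a_S5 = 0.
For each transient state i, a_i = sum_j P(i->j) * a_j:
  a_S1 = 1/4*a_S0 + 1/8*a_S1 + 1/16*a_S2 + 0*a_S3 + 1/2*a_S4 + 1/16*a_S5
  a_S2 = 0*a_S0 + 1/8*a_S1 + 1/16*a_S2 + 3/16*a_S3 + 1/4*a_S4 + 3/8*a_S5
  a_S3 = 3/16*a_S0 + 0*a_S1 + 11/16*a_S2 + 1/16*a_S3 + 1/16*a_S4 + 0*a_S5
  a_S4 = 0*a_S0 + 3/8*a_S1 + 0*a_S2 + 1/4*a_S3 + 1/4*a_S4 + 1/8*a_S5

Substituting a_S0 = 1 and a_S5 = 0, rearrange to (I - Q) a = r where r[i] = P(i -> S0):
  [7/8, -1/16, 0, -1/2] . (a_S1, a_S2, a_S3, a_S4) = 1/4
  [-1/8, 15/16, -3/16, -1/4] . (a_S1, a_S2, a_S3, a_S4) = 0
  [0, -11/16, 15/16, -1/16] . (a_S1, a_S2, a_S3, a_S4) = 3/16
  [-3/8, 0, -1/4, 3/4] . (a_S1, a_S2, a_S3, a_S4) = 0

Solving yields:
  a_S1 = 4934/9151
  a_S2 = 2432/9151
  a_S3 = 3864/9151
  a_S4 = 3755/9151

Starting state is S1, so the absorption probability is a_S1 = 4934/9151.

Answer: 4934/9151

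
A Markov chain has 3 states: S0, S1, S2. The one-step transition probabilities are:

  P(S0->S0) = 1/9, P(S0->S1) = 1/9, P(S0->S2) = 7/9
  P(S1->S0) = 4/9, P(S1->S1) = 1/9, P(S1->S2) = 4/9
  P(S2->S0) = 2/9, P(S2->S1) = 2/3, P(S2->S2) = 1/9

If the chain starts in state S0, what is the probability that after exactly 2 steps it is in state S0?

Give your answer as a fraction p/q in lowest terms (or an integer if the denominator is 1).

Answer: 19/81

Derivation:
Computing P^2 by repeated multiplication:
P^1 =
  S0: [1/9, 1/9, 7/9]
  S1: [4/9, 1/9, 4/9]
  S2: [2/9, 2/3, 1/9]
P^2 =
  S0: [19/81, 44/81, 2/9]
  S1: [16/81, 29/81, 4/9]
  S2: [28/81, 14/81, 13/27]

(P^2)[S0 -> S0] = 19/81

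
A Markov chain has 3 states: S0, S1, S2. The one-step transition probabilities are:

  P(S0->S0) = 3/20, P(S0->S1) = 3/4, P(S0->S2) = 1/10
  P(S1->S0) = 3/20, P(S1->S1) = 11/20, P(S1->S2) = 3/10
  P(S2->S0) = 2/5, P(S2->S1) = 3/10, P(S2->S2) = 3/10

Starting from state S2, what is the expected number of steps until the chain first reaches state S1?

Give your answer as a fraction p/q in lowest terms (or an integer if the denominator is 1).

Let h_i = expected steps to first reach S1 from state i.
Boundary: h_S1 = 0.
First-step equations for the other states:
  h_S0 = 1 + 3/20*h_S0 + 3/4*h_S1 + 1/10*h_S2
  h_S2 = 1 + 2/5*h_S0 + 3/10*h_S1 + 3/10*h_S2

Substituting h_S1 = 0 and rearranging gives the linear system (I - Q) h = 1:
  [17/20, -1/10] . (h_S0, h_S2) = 1
  [-2/5, 7/10] . (h_S0, h_S2) = 1

Solving yields:
  h_S0 = 160/111
  h_S2 = 250/111

Starting state is S2, so the expected hitting time is h_S2 = 250/111.

Answer: 250/111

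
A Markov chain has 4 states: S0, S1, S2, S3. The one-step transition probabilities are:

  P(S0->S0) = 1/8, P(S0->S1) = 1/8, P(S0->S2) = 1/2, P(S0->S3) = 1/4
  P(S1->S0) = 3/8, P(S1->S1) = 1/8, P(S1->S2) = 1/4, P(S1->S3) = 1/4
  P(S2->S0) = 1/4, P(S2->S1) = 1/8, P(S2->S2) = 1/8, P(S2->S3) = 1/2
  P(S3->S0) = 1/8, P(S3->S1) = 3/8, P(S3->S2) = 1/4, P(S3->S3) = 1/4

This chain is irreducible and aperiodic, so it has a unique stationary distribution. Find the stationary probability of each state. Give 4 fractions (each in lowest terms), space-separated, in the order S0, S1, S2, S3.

Answer: 13/62 19/93 25/93 59/186

Derivation:
The stationary distribution satisfies pi = pi * P, i.e.:
  pi_S0 = 1/8*pi_S0 + 3/8*pi_S1 + 1/4*pi_S2 + 1/8*pi_S3
  pi_S1 = 1/8*pi_S0 + 1/8*pi_S1 + 1/8*pi_S2 + 3/8*pi_S3
  pi_S2 = 1/2*pi_S0 + 1/4*pi_S1 + 1/8*pi_S2 + 1/4*pi_S3
  pi_S3 = 1/4*pi_S0 + 1/4*pi_S1 + 1/2*pi_S2 + 1/4*pi_S3
with normalization: pi_S0 + pi_S1 + pi_S2 + pi_S3 = 1.

Using the first 3 balance equations plus normalization, the linear system A*pi = b is:
  [-7/8, 3/8, 1/4, 1/8] . pi = 0
  [1/8, -7/8, 1/8, 3/8] . pi = 0
  [1/2, 1/4, -7/8, 1/4] . pi = 0
  [1, 1, 1, 1] . pi = 1

Solving yields:
  pi_S0 = 13/62
  pi_S1 = 19/93
  pi_S2 = 25/93
  pi_S3 = 59/186

Verification (pi * P):
  13/62*1/8 + 19/93*3/8 + 25/93*1/4 + 59/186*1/8 = 13/62 = pi_S0  (ok)
  13/62*1/8 + 19/93*1/8 + 25/93*1/8 + 59/186*3/8 = 19/93 = pi_S1  (ok)
  13/62*1/2 + 19/93*1/4 + 25/93*1/8 + 59/186*1/4 = 25/93 = pi_S2  (ok)
  13/62*1/4 + 19/93*1/4 + 25/93*1/2 + 59/186*1/4 = 59/186 = pi_S3  (ok)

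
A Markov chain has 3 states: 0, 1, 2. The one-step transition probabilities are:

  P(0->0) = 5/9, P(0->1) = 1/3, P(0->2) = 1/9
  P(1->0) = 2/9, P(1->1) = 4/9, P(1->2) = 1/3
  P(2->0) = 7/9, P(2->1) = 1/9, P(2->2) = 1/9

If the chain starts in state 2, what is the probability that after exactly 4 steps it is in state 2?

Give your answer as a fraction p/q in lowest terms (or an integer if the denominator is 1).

Computing P^4 by repeated multiplication:
P^1 =
  0: [5/9, 1/3, 1/9]
  1: [2/9, 4/9, 1/3]
  2: [7/9, 1/9, 1/9]
P^2 =
  0: [38/81, 28/81, 5/27]
  1: [13/27, 25/81, 17/81]
  2: [44/81, 26/81, 11/81]
P^3 =
  0: [13/27, 241/729, 137/729]
  1: [364/729, 26/81, 131/729]
  2: [349/729, 247/729, 133/729]
P^4 =
  0: [3196/6561, 718/2187, 1211/6561]
  1: [3205/6561, 2159/6561, 133/729]
  2: [3170/6561, 2168/6561, 1223/6561]

(P^4)[2 -> 2] = 1223/6561

Answer: 1223/6561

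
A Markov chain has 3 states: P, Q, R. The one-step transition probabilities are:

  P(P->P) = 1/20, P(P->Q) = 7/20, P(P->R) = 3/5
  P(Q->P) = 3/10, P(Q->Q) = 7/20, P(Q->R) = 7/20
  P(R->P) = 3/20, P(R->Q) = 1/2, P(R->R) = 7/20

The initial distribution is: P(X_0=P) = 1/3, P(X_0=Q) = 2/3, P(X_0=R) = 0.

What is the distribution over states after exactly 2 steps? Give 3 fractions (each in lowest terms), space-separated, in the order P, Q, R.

Propagating the distribution step by step (d_{t+1} = d_t * P):
d_0 = (P=1/3, Q=2/3, R=0)
  d_1[P] = 1/3*1/20 + 2/3*3/10 + 0*3/20 = 13/60
  d_1[Q] = 1/3*7/20 + 2/3*7/20 + 0*1/2 = 7/20
  d_1[R] = 1/3*3/5 + 2/3*7/20 + 0*7/20 = 13/30
d_1 = (P=13/60, Q=7/20, R=13/30)
  d_2[P] = 13/60*1/20 + 7/20*3/10 + 13/30*3/20 = 217/1200
  d_2[Q] = 13/60*7/20 + 7/20*7/20 + 13/30*1/2 = 83/200
  d_2[R] = 13/60*3/5 + 7/20*7/20 + 13/30*7/20 = 97/240
d_2 = (P=217/1200, Q=83/200, R=97/240)

Answer: 217/1200 83/200 97/240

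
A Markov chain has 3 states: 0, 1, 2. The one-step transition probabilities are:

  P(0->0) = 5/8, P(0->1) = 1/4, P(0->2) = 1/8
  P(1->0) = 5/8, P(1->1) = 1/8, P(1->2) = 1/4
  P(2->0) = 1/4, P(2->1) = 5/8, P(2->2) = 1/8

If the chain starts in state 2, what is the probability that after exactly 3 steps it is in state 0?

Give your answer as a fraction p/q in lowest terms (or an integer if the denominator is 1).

Answer: 281/512

Derivation:
Computing P^3 by repeated multiplication:
P^1 =
  0: [5/8, 1/4, 1/8]
  1: [5/8, 1/8, 1/4]
  2: [1/4, 5/8, 1/8]
P^2 =
  0: [37/64, 17/64, 5/32]
  1: [17/32, 21/64, 9/64]
  2: [37/64, 7/32, 13/64]
P^3 =
  0: [145/256, 141/512, 81/512]
  1: [293/512, 67/256, 85/512]
  2: [281/512, 153/512, 39/256]

(P^3)[2 -> 0] = 281/512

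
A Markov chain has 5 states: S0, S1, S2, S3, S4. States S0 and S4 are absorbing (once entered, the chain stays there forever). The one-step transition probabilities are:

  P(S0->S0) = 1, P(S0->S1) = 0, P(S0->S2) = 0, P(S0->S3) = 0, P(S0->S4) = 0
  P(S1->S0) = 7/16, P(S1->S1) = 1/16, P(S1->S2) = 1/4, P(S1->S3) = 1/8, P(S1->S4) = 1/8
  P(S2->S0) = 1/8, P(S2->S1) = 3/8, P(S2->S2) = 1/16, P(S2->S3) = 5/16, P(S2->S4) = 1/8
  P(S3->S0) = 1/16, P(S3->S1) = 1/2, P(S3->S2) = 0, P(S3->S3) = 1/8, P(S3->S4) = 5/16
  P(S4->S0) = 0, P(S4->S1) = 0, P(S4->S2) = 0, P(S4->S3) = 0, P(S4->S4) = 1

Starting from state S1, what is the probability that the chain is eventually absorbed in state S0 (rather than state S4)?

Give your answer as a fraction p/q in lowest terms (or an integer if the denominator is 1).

Answer: 48/71

Derivation:
Let a_i = P(absorbed in S0 | start in state i).
Boundary conditions: a_S0 = 1, a_S4 = 0.
For each transient state i, a_i = sum_j P(i->j) * a_j:
  a_S1 = 7/16*a_S0 + 1/16*a_S1 + 1/4*a_S2 + 1/8*a_S3 + 1/8*a_S4
  a_S2 = 1/8*a_S0 + 3/8*a_S1 + 1/16*a_S2 + 5/16*a_S3 + 1/8*a_S4
  a_S3 = 1/16*a_S0 + 1/2*a_S1 + 0*a_S2 + 1/8*a_S3 + 5/16*a_S4

Substituting a_S0 = 1 and a_S4 = 0, rearrange to (I - Q) a = r where r[i] = P(i -> S0):
  [15/16, -1/4, -1/8] . (a_S1, a_S2, a_S3) = 7/16
  [-3/8, 15/16, -5/16] . (a_S1, a_S2, a_S3) = 1/8
  [-1/2, 0, 7/8] . (a_S1, a_S2, a_S3) = 1/16

Solving yields:
  a_S1 = 48/71
  a_S2 = 79/142
  a_S3 = 65/142

Starting state is S1, so the absorption probability is a_S1 = 48/71.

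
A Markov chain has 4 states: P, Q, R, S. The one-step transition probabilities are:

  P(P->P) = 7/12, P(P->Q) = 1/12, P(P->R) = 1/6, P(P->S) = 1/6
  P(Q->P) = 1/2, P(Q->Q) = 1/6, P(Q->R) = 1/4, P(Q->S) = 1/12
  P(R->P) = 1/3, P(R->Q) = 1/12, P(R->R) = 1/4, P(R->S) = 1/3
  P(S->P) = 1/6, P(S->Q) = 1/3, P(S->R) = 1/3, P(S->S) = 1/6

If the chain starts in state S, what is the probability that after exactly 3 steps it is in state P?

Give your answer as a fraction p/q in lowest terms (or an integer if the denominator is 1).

Computing P^3 by repeated multiplication:
P^1 =
  P: [7/12, 1/12, 1/6, 1/6]
  Q: [1/2, 1/6, 1/4, 1/12]
  R: [1/3, 1/12, 1/4, 1/3]
  S: [1/6, 1/3, 1/3, 1/6]
P^2 =
  P: [67/144, 19/144, 31/144, 3/16]
  Q: [17/36, 17/144, 31/144, 7/36]
  R: [3/8, 25/144, 1/4, 29/144]
  S: [29/72, 11/72, 1/4, 7/36]
P^3 =
  P: [761/1728, 61/432, 49/216, 331/1728]
  Q: [379/864, 245/1728, 49/216, 37/192]
  R: [365/864, 4/27, 407/1728, 335/1728]
  S: [41/96, 125/864, 67/288, 169/864]

(P^3)[S -> P] = 41/96

Answer: 41/96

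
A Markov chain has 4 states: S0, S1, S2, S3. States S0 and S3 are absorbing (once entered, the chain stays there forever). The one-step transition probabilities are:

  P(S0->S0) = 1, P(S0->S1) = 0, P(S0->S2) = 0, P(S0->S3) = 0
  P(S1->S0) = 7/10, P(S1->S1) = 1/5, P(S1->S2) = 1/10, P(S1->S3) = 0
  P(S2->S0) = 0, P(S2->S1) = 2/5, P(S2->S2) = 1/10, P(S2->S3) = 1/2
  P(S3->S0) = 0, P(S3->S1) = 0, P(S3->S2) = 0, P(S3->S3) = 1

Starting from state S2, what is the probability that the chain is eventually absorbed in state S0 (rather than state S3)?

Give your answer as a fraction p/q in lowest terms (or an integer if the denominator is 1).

Answer: 7/17

Derivation:
Let a_i = P(absorbed in S0 | start in state i).
Boundary conditions: a_S0 = 1, a_S3 = 0.
For each transient state i, a_i = sum_j P(i->j) * a_j:
  a_S1 = 7/10*a_S0 + 1/5*a_S1 + 1/10*a_S2 + 0*a_S3
  a_S2 = 0*a_S0 + 2/5*a_S1 + 1/10*a_S2 + 1/2*a_S3

Substituting a_S0 = 1 and a_S3 = 0, rearrange to (I - Q) a = r where r[i] = P(i -> S0):
  [4/5, -1/10] . (a_S1, a_S2) = 7/10
  [-2/5, 9/10] . (a_S1, a_S2) = 0

Solving yields:
  a_S1 = 63/68
  a_S2 = 7/17

Starting state is S2, so the absorption probability is a_S2 = 7/17.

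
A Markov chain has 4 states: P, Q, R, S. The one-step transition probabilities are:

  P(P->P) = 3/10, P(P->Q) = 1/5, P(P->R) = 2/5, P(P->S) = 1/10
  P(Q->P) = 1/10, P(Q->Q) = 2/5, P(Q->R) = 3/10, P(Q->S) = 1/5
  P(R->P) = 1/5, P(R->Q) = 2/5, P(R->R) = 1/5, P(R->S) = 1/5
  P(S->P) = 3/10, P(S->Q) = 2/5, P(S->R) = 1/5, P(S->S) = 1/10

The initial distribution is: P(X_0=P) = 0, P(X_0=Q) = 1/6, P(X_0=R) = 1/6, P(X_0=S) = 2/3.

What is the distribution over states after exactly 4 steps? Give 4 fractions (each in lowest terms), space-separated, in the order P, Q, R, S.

Answer: 3007/15000 1799/5000 8287/30000 327/2000

Derivation:
Propagating the distribution step by step (d_{t+1} = d_t * P):
d_0 = (P=0, Q=1/6, R=1/6, S=2/3)
  d_1[P] = 0*3/10 + 1/6*1/10 + 1/6*1/5 + 2/3*3/10 = 1/4
  d_1[Q] = 0*1/5 + 1/6*2/5 + 1/6*2/5 + 2/3*2/5 = 2/5
  d_1[R] = 0*2/5 + 1/6*3/10 + 1/6*1/5 + 2/3*1/5 = 13/60
  d_1[S] = 0*1/10 + 1/6*1/5 + 1/6*1/5 + 2/3*1/10 = 2/15
d_1 = (P=1/4, Q=2/5, R=13/60, S=2/15)
  d_2[P] = 1/4*3/10 + 2/5*1/10 + 13/60*1/5 + 2/15*3/10 = 119/600
  d_2[Q] = 1/4*1/5 + 2/5*2/5 + 13/60*2/5 + 2/15*2/5 = 7/20
  d_2[R] = 1/4*2/5 + 2/5*3/10 + 13/60*1/5 + 2/15*1/5 = 29/100
  d_2[S] = 1/4*1/10 + 2/5*1/5 + 13/60*1/5 + 2/15*1/10 = 97/600
d_2 = (P=119/600, Q=7/20, R=29/100, S=97/600)
  d_3[P] = 119/600*3/10 + 7/20*1/10 + 29/100*1/5 + 97/600*3/10 = 201/1000
  d_3[Q] = 119/600*1/5 + 7/20*2/5 + 29/100*2/5 + 97/600*2/5 = 1081/3000
  d_3[R] = 119/600*2/5 + 7/20*3/10 + 29/100*1/5 + 97/600*1/5 = 103/375
  d_3[S] = 119/600*1/10 + 7/20*1/5 + 29/100*1/5 + 97/600*1/10 = 41/250
d_3 = (P=201/1000, Q=1081/3000, R=103/375, S=41/250)
  d_4[P] = 201/1000*3/10 + 1081/3000*1/10 + 103/375*1/5 + 41/250*3/10 = 3007/15000
  d_4[Q] = 201/1000*1/5 + 1081/3000*2/5 + 103/375*2/5 + 41/250*2/5 = 1799/5000
  d_4[R] = 201/1000*2/5 + 1081/3000*3/10 + 103/375*1/5 + 41/250*1/5 = 8287/30000
  d_4[S] = 201/1000*1/10 + 1081/3000*1/5 + 103/375*1/5 + 41/250*1/10 = 327/2000
d_4 = (P=3007/15000, Q=1799/5000, R=8287/30000, S=327/2000)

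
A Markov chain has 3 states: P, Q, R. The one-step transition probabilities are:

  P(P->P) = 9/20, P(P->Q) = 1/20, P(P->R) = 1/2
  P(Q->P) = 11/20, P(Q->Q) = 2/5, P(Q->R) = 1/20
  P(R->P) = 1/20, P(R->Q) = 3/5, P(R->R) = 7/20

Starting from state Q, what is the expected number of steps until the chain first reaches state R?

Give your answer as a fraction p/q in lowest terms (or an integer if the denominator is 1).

Answer: 40/11

Derivation:
Let h_i = expected steps to first reach R from state i.
Boundary: h_R = 0.
First-step equations for the other states:
  h_P = 1 + 9/20*h_P + 1/20*h_Q + 1/2*h_R
  h_Q = 1 + 11/20*h_P + 2/5*h_Q + 1/20*h_R

Substituting h_R = 0 and rearranging gives the linear system (I - Q) h = 1:
  [11/20, -1/20] . (h_P, h_Q) = 1
  [-11/20, 3/5] . (h_P, h_Q) = 1

Solving yields:
  h_P = 260/121
  h_Q = 40/11

Starting state is Q, so the expected hitting time is h_Q = 40/11.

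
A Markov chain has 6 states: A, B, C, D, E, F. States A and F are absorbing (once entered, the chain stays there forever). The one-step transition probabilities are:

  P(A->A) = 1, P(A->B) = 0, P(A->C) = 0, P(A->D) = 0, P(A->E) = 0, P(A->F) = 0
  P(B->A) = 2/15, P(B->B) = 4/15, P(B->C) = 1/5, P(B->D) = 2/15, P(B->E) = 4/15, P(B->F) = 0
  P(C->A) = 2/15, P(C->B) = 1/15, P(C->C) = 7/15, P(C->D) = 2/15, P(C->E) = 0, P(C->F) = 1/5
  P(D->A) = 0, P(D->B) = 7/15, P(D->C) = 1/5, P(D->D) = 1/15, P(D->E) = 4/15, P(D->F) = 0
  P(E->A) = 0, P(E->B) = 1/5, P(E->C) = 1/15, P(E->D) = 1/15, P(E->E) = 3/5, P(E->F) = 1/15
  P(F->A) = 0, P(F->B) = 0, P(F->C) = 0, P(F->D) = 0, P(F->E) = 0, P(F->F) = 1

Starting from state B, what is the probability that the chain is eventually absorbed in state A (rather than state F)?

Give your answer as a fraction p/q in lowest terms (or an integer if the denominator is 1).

Answer: 237/433

Derivation:
Let a_i = P(absorbed in A | start in state i).
Boundary conditions: a_A = 1, a_F = 0.
For each transient state i, a_i = sum_j P(i->j) * a_j:
  a_B = 2/15*a_A + 4/15*a_B + 1/5*a_C + 2/15*a_D + 4/15*a_E + 0*a_F
  a_C = 2/15*a_A + 1/15*a_B + 7/15*a_C + 2/15*a_D + 0*a_E + 1/5*a_F
  a_D = 0*a_A + 7/15*a_B + 1/5*a_C + 1/15*a_D + 4/15*a_E + 0*a_F
  a_E = 0*a_A + 1/5*a_B + 1/15*a_C + 1/15*a_D + 3/5*a_E + 1/15*a_F

Substituting a_A = 1 and a_F = 0, rearrange to (I - Q) a = r where r[i] = P(i -> A):
  [11/15, -1/5, -2/15, -4/15] . (a_B, a_C, a_D, a_E) = 2/15
  [-1/15, 8/15, -2/15, 0] . (a_B, a_C, a_D, a_E) = 2/15
  [-7/15, -1/5, 14/15, -4/15] . (a_B, a_C, a_D, a_E) = 0
  [-1/5, -1/15, -1/15, 2/5] . (a_B, a_C, a_D, a_E) = 0

Solving yields:
  a_B = 237/433
  a_C = 191/433
  a_D = 425/866
  a_E = 743/1732

Starting state is B, so the absorption probability is a_B = 237/433.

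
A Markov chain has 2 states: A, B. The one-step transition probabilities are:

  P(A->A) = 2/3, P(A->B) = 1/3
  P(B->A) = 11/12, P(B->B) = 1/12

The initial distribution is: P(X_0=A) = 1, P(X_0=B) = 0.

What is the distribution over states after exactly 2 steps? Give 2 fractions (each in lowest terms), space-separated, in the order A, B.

Answer: 3/4 1/4

Derivation:
Propagating the distribution step by step (d_{t+1} = d_t * P):
d_0 = (A=1, B=0)
  d_1[A] = 1*2/3 + 0*11/12 = 2/3
  d_1[B] = 1*1/3 + 0*1/12 = 1/3
d_1 = (A=2/3, B=1/3)
  d_2[A] = 2/3*2/3 + 1/3*11/12 = 3/4
  d_2[B] = 2/3*1/3 + 1/3*1/12 = 1/4
d_2 = (A=3/4, B=1/4)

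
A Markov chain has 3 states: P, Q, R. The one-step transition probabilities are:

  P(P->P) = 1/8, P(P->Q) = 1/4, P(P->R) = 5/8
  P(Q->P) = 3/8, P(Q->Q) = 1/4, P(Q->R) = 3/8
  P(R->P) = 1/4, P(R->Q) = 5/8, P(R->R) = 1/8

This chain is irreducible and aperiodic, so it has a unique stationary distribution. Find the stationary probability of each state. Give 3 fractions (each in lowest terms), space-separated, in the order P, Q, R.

The stationary distribution satisfies pi = pi * P, i.e.:
  pi_P = 1/8*pi_P + 3/8*pi_Q + 1/4*pi_R
  pi_Q = 1/4*pi_P + 1/4*pi_Q + 5/8*pi_R
  pi_R = 5/8*pi_P + 3/8*pi_Q + 1/8*pi_R
with normalization: pi_P + pi_Q + pi_R = 1.

Using the first 2 balance equations plus normalization, the linear system A*pi = b is:
  [-7/8, 3/8, 1/4] . pi = 0
  [1/4, -3/4, 5/8] . pi = 0
  [1, 1, 1] . pi = 1

Solving yields:
  pi_P = 9/34
  pi_Q = 13/34
  pi_R = 6/17

Verification (pi * P):
  9/34*1/8 + 13/34*3/8 + 6/17*1/4 = 9/34 = pi_P  (ok)
  9/34*1/4 + 13/34*1/4 + 6/17*5/8 = 13/34 = pi_Q  (ok)
  9/34*5/8 + 13/34*3/8 + 6/17*1/8 = 6/17 = pi_R  (ok)

Answer: 9/34 13/34 6/17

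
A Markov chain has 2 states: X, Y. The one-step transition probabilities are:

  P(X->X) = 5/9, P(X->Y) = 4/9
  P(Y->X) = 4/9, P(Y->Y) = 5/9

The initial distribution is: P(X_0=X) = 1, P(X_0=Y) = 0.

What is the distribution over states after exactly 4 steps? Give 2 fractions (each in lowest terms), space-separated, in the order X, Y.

Answer: 3281/6561 3280/6561

Derivation:
Propagating the distribution step by step (d_{t+1} = d_t * P):
d_0 = (X=1, Y=0)
  d_1[X] = 1*5/9 + 0*4/9 = 5/9
  d_1[Y] = 1*4/9 + 0*5/9 = 4/9
d_1 = (X=5/9, Y=4/9)
  d_2[X] = 5/9*5/9 + 4/9*4/9 = 41/81
  d_2[Y] = 5/9*4/9 + 4/9*5/9 = 40/81
d_2 = (X=41/81, Y=40/81)
  d_3[X] = 41/81*5/9 + 40/81*4/9 = 365/729
  d_3[Y] = 41/81*4/9 + 40/81*5/9 = 364/729
d_3 = (X=365/729, Y=364/729)
  d_4[X] = 365/729*5/9 + 364/729*4/9 = 3281/6561
  d_4[Y] = 365/729*4/9 + 364/729*5/9 = 3280/6561
d_4 = (X=3281/6561, Y=3280/6561)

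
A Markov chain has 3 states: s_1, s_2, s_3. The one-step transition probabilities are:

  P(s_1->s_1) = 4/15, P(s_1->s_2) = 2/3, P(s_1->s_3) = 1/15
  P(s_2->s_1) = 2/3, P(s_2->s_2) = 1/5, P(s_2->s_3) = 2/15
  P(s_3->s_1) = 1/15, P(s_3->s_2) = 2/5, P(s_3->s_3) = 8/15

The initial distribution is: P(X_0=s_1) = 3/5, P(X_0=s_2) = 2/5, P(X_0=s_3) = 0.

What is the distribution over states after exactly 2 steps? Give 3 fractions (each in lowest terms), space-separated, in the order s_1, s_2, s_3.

Propagating the distribution step by step (d_{t+1} = d_t * P):
d_0 = (s_1=3/5, s_2=2/5, s_3=0)
  d_1[s_1] = 3/5*4/15 + 2/5*2/3 + 0*1/15 = 32/75
  d_1[s_2] = 3/5*2/3 + 2/5*1/5 + 0*2/5 = 12/25
  d_1[s_3] = 3/5*1/15 + 2/5*2/15 + 0*8/15 = 7/75
d_1 = (s_1=32/75, s_2=12/25, s_3=7/75)
  d_2[s_1] = 32/75*4/15 + 12/25*2/3 + 7/75*1/15 = 11/25
  d_2[s_2] = 32/75*2/3 + 12/25*1/5 + 7/75*2/5 = 94/225
  d_2[s_3] = 32/75*1/15 + 12/25*2/15 + 7/75*8/15 = 32/225
d_2 = (s_1=11/25, s_2=94/225, s_3=32/225)

Answer: 11/25 94/225 32/225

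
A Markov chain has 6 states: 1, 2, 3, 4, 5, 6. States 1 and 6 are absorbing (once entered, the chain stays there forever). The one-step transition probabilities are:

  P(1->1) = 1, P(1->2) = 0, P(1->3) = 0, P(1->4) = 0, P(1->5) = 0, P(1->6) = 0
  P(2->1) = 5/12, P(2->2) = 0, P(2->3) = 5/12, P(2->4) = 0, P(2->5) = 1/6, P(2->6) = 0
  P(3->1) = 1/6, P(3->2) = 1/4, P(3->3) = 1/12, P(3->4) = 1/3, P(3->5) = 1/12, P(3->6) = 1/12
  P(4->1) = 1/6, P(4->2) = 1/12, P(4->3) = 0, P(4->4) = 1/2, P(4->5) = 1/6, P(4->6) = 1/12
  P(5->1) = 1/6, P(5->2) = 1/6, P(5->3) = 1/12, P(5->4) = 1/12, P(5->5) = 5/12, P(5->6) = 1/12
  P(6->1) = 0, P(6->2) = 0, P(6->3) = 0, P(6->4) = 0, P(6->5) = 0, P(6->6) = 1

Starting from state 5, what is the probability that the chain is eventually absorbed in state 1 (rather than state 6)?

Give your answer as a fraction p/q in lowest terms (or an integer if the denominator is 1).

Let a_i = P(absorbed in 1 | start in state i).
Boundary conditions: a_1 = 1, a_6 = 0.
For each transient state i, a_i = sum_j P(i->j) * a_j:
  a_2 = 5/12*a_1 + 0*a_2 + 5/12*a_3 + 0*a_4 + 1/6*a_5 + 0*a_6
  a_3 = 1/6*a_1 + 1/4*a_2 + 1/12*a_3 + 1/3*a_4 + 1/12*a_5 + 1/12*a_6
  a_4 = 1/6*a_1 + 1/12*a_2 + 0*a_3 + 1/2*a_4 + 1/6*a_5 + 1/12*a_6
  a_5 = 1/6*a_1 + 1/6*a_2 + 1/12*a_3 + 1/12*a_4 + 5/12*a_5 + 1/12*a_6

Substituting a_1 = 1 and a_6 = 0, rearrange to (I - Q) a = r where r[i] = P(i -> 1):
  [1, -5/12, 0, -1/6] . (a_2, a_3, a_4, a_5) = 5/12
  [-1/4, 11/12, -1/3, -1/12] . (a_2, a_3, a_4, a_5) = 1/6
  [-1/12, 0, 1/2, -1/6] . (a_2, a_3, a_4, a_5) = 1/6
  [-1/6, -1/12, -1/12, 7/12] . (a_2, a_3, a_4, a_5) = 1/6

Solving yields:
  a_2 = 3308/3897
  a_3 = 2893/3897
  a_4 = 312/433
  a_5 = 2873/3897

Starting state is 5, so the absorption probability is a_5 = 2873/3897.

Answer: 2873/3897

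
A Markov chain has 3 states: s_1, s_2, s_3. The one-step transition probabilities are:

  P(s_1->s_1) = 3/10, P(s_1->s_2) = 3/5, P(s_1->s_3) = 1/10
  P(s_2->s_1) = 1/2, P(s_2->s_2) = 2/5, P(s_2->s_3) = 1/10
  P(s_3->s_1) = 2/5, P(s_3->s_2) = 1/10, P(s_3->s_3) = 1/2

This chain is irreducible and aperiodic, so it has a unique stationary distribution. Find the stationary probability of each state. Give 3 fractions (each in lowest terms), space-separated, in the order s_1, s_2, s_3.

Answer: 29/72 31/72 1/6

Derivation:
The stationary distribution satisfies pi = pi * P, i.e.:
  pi_s_1 = 3/10*pi_s_1 + 1/2*pi_s_2 + 2/5*pi_s_3
  pi_s_2 = 3/5*pi_s_1 + 2/5*pi_s_2 + 1/10*pi_s_3
  pi_s_3 = 1/10*pi_s_1 + 1/10*pi_s_2 + 1/2*pi_s_3
with normalization: pi_s_1 + pi_s_2 + pi_s_3 = 1.

Using the first 2 balance equations plus normalization, the linear system A*pi = b is:
  [-7/10, 1/2, 2/5] . pi = 0
  [3/5, -3/5, 1/10] . pi = 0
  [1, 1, 1] . pi = 1

Solving yields:
  pi_s_1 = 29/72
  pi_s_2 = 31/72
  pi_s_3 = 1/6

Verification (pi * P):
  29/72*3/10 + 31/72*1/2 + 1/6*2/5 = 29/72 = pi_s_1  (ok)
  29/72*3/5 + 31/72*2/5 + 1/6*1/10 = 31/72 = pi_s_2  (ok)
  29/72*1/10 + 31/72*1/10 + 1/6*1/2 = 1/6 = pi_s_3  (ok)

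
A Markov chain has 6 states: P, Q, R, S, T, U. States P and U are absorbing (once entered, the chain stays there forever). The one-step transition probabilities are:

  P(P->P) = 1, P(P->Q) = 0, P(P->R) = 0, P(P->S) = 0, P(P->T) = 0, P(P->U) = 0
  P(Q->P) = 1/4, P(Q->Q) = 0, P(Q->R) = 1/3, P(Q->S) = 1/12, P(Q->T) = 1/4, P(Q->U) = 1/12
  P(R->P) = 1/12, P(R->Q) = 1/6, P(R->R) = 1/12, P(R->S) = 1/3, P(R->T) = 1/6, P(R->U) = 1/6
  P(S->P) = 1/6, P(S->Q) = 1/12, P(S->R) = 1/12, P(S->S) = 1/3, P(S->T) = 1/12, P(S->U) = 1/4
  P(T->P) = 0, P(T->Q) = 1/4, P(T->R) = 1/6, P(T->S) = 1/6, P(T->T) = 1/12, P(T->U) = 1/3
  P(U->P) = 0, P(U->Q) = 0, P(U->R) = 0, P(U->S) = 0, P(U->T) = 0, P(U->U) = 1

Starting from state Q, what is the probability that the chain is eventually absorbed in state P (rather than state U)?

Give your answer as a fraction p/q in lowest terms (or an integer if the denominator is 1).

Answer: 1261/2680

Derivation:
Let a_i = P(absorbed in P | start in state i).
Boundary conditions: a_P = 1, a_U = 0.
For each transient state i, a_i = sum_j P(i->j) * a_j:
  a_Q = 1/4*a_P + 0*a_Q + 1/3*a_R + 1/12*a_S + 1/4*a_T + 1/12*a_U
  a_R = 1/12*a_P + 1/6*a_Q + 1/12*a_R + 1/3*a_S + 1/6*a_T + 1/6*a_U
  a_S = 1/6*a_P + 1/12*a_Q + 1/12*a_R + 1/3*a_S + 1/12*a_T + 1/4*a_U
  a_T = 0*a_P + 1/4*a_Q + 1/6*a_R + 1/6*a_S + 1/12*a_T + 1/3*a_U

Substituting a_P = 1 and a_U = 0, rearrange to (I - Q) a = r where r[i] = P(i -> P):
  [1, -1/3, -1/12, -1/4] . (a_Q, a_R, a_S, a_T) = 1/4
  [-1/6, 11/12, -1/3, -1/6] . (a_Q, a_R, a_S, a_T) = 1/12
  [-1/12, -1/12, 2/3, -1/12] . (a_Q, a_R, a_S, a_T) = 1/6
  [-1/4, -1/6, -1/6, 11/12] . (a_Q, a_R, a_S, a_T) = 0

Solving yields:
  a_Q = 1261/2680
  a_R = 49/134
  a_S = 1039/2680
  a_T = 711/2680

Starting state is Q, so the absorption probability is a_Q = 1261/2680.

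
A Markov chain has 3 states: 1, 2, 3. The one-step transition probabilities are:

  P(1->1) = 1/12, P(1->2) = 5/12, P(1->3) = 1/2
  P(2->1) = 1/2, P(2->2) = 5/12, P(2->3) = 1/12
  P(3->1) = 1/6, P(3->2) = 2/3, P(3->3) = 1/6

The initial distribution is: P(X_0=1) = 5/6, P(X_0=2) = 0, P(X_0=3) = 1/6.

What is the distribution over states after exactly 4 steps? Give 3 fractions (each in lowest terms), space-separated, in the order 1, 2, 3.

Answer: 36401/124416 4907/10368 29131/124416

Derivation:
Propagating the distribution step by step (d_{t+1} = d_t * P):
d_0 = (1=5/6, 2=0, 3=1/6)
  d_1[1] = 5/6*1/12 + 0*1/2 + 1/6*1/6 = 7/72
  d_1[2] = 5/6*5/12 + 0*5/12 + 1/6*2/3 = 11/24
  d_1[3] = 5/6*1/2 + 0*1/12 + 1/6*1/6 = 4/9
d_1 = (1=7/72, 2=11/24, 3=4/9)
  d_2[1] = 7/72*1/12 + 11/24*1/2 + 4/9*1/6 = 269/864
  d_2[2] = 7/72*5/12 + 11/24*5/12 + 4/9*2/3 = 19/36
  d_2[3] = 7/72*1/2 + 11/24*1/12 + 4/9*1/6 = 139/864
d_2 = (1=269/864, 2=19/36, 3=139/864)
  d_3[1] = 269/864*1/12 + 19/36*1/2 + 139/864*1/6 = 3283/10368
  d_3[2] = 269/864*5/12 + 19/36*5/12 + 139/864*2/3 = 1579/3456
  d_3[3] = 269/864*1/2 + 19/36*1/12 + 139/864*1/6 = 587/2592
d_3 = (1=3283/10368, 2=1579/3456, 3=587/2592)
  d_4[1] = 3283/10368*1/12 + 1579/3456*1/2 + 587/2592*1/6 = 36401/124416
  d_4[2] = 3283/10368*5/12 + 1579/3456*5/12 + 587/2592*2/3 = 4907/10368
  d_4[3] = 3283/10368*1/2 + 1579/3456*1/12 + 587/2592*1/6 = 29131/124416
d_4 = (1=36401/124416, 2=4907/10368, 3=29131/124416)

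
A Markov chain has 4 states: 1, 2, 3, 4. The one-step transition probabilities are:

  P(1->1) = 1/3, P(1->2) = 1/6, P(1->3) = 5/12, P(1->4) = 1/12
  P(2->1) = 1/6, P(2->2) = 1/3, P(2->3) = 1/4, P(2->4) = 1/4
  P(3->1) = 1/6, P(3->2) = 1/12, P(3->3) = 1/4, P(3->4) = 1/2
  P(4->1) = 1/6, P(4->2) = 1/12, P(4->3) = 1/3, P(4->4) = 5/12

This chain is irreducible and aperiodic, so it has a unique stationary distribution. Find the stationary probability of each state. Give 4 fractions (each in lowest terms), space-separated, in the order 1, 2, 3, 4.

Answer: 1/5 2/15 61/195 23/65

Derivation:
The stationary distribution satisfies pi = pi * P, i.e.:
  pi_1 = 1/3*pi_1 + 1/6*pi_2 + 1/6*pi_3 + 1/6*pi_4
  pi_2 = 1/6*pi_1 + 1/3*pi_2 + 1/12*pi_3 + 1/12*pi_4
  pi_3 = 5/12*pi_1 + 1/4*pi_2 + 1/4*pi_3 + 1/3*pi_4
  pi_4 = 1/12*pi_1 + 1/4*pi_2 + 1/2*pi_3 + 5/12*pi_4
with normalization: pi_1 + pi_2 + pi_3 + pi_4 = 1.

Using the first 3 balance equations plus normalization, the linear system A*pi = b is:
  [-2/3, 1/6, 1/6, 1/6] . pi = 0
  [1/6, -2/3, 1/12, 1/12] . pi = 0
  [5/12, 1/4, -3/4, 1/3] . pi = 0
  [1, 1, 1, 1] . pi = 1

Solving yields:
  pi_1 = 1/5
  pi_2 = 2/15
  pi_3 = 61/195
  pi_4 = 23/65

Verification (pi * P):
  1/5*1/3 + 2/15*1/6 + 61/195*1/6 + 23/65*1/6 = 1/5 = pi_1  (ok)
  1/5*1/6 + 2/15*1/3 + 61/195*1/12 + 23/65*1/12 = 2/15 = pi_2  (ok)
  1/5*5/12 + 2/15*1/4 + 61/195*1/4 + 23/65*1/3 = 61/195 = pi_3  (ok)
  1/5*1/12 + 2/15*1/4 + 61/195*1/2 + 23/65*5/12 = 23/65 = pi_4  (ok)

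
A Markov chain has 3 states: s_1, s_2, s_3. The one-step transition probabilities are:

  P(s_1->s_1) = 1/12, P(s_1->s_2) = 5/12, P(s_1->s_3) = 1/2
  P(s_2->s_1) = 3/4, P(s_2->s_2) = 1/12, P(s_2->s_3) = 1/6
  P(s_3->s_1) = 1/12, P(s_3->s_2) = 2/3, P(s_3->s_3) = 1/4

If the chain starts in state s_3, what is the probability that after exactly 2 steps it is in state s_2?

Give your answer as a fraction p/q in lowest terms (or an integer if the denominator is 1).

Answer: 37/144

Derivation:
Computing P^2 by repeated multiplication:
P^1 =
  s_1: [1/12, 5/12, 1/2]
  s_2: [3/4, 1/12, 1/6]
  s_3: [1/12, 2/3, 1/4]
P^2 =
  s_1: [13/36, 29/72, 17/72]
  s_2: [5/36, 31/72, 31/72]
  s_3: [19/36, 37/144, 31/144]

(P^2)[s_3 -> s_2] = 37/144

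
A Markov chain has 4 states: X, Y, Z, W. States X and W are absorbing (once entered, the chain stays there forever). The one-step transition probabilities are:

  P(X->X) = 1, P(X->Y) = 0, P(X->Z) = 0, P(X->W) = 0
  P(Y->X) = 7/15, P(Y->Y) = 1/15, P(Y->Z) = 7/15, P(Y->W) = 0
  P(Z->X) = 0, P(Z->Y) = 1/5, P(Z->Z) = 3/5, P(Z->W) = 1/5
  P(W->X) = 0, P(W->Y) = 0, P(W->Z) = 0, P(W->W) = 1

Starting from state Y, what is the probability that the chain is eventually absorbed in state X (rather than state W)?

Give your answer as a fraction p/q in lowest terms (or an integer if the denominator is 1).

Answer: 2/3

Derivation:
Let a_i = P(absorbed in X | start in state i).
Boundary conditions: a_X = 1, a_W = 0.
For each transient state i, a_i = sum_j P(i->j) * a_j:
  a_Y = 7/15*a_X + 1/15*a_Y + 7/15*a_Z + 0*a_W
  a_Z = 0*a_X + 1/5*a_Y + 3/5*a_Z + 1/5*a_W

Substituting a_X = 1 and a_W = 0, rearrange to (I - Q) a = r where r[i] = P(i -> X):
  [14/15, -7/15] . (a_Y, a_Z) = 7/15
  [-1/5, 2/5] . (a_Y, a_Z) = 0

Solving yields:
  a_Y = 2/3
  a_Z = 1/3

Starting state is Y, so the absorption probability is a_Y = 2/3.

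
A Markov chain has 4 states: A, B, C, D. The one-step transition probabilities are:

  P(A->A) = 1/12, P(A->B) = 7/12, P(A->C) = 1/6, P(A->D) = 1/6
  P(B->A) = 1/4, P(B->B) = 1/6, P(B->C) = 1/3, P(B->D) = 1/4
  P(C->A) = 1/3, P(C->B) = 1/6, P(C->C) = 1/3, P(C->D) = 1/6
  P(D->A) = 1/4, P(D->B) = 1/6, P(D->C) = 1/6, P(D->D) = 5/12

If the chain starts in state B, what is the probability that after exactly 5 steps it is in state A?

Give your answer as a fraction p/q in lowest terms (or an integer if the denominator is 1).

Computing P^5 by repeated multiplication:
P^1 =
  A: [1/12, 7/12, 1/6, 1/6]
  B: [1/4, 1/6, 1/3, 1/4]
  C: [1/3, 1/6, 1/3, 1/6]
  D: [1/4, 1/6, 1/6, 5/12]
P^2 =
  A: [1/4, 29/144, 7/24, 37/144]
  B: [17/72, 13/48, 1/4, 35/144]
  C: [2/9, 11/36, 1/4, 2/9]
  D: [2/9, 13/48, 2/9, 41/144]
P^3 =
  A: [67/288, 13/48, 215/864, 107/432]
  B: [25/108, 229/864, 73/288, 1/4]
  C: [101/432, 7/27, 7/27, 107/432]
  D: [25/108, 7/27, 215/864, 25/96]
P^4 =
  A: [2405/10368, 911/3456, 1313/5184, 217/864]
  B: [2411/10368, 341/1296, 41/162, 2605/10368]
  C: [67/288, 1369/5184, 41/162, 1297/5184]
  D: [2407/10368, 341/1296, 1303/5184, 2627/10368]
P^5 =
  A: [1205/5184, 32761/124416, 15727/62208, 10427/41472]
  B: [14453/62208, 32791/124416, 655/2592, 31279/124416]
  C: [3613/15552, 911/3456, 7865/31104, 3907/15552]
  D: [301/1296, 32771/124416, 2617/10368, 31345/124416]

(P^5)[B -> A] = 14453/62208

Answer: 14453/62208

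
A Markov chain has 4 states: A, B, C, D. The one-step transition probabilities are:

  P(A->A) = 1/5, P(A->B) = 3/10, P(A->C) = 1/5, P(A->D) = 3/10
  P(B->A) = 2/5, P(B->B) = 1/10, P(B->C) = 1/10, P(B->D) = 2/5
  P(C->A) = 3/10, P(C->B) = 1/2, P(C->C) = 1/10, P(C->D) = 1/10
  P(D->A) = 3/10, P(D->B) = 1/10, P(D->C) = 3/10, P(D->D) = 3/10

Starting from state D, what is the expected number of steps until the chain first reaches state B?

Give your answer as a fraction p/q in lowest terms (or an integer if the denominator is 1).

Let h_i = expected steps to first reach B from state i.
Boundary: h_B = 0.
First-step equations for the other states:
  h_A = 1 + 1/5*h_A + 3/10*h_B + 1/5*h_C + 3/10*h_D
  h_C = 1 + 3/10*h_A + 1/2*h_B + 1/10*h_C + 1/10*h_D
  h_D = 1 + 3/10*h_A + 1/10*h_B + 3/10*h_C + 3/10*h_D

Substituting h_B = 0 and rearranging gives the linear system (I - Q) h = 1:
  [4/5, -1/5, -3/10] . (h_A, h_C, h_D) = 1
  [-3/10, 9/10, -1/10] . (h_A, h_C, h_D) = 1
  [-3/10, -3/10, 7/10] . (h_A, h_C, h_D) = 1

Solving yields:
  h_A = 280/81
  h_C = 220/81
  h_D = 110/27

Starting state is D, so the expected hitting time is h_D = 110/27.

Answer: 110/27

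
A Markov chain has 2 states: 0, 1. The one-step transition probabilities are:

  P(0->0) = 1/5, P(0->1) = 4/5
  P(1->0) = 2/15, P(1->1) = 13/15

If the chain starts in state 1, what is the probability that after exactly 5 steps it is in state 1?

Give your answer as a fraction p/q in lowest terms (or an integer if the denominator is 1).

Answer: 650893/759375

Derivation:
Computing P^5 by repeated multiplication:
P^1 =
  0: [1/5, 4/5]
  1: [2/15, 13/15]
P^2 =
  0: [11/75, 64/75]
  1: [32/225, 193/225]
P^3 =
  0: [161/1125, 964/1125]
  1: [482/3375, 2893/3375]
P^4 =
  0: [2411/16875, 14464/16875]
  1: [7232/50625, 43393/50625]
P^5 =
  0: [36161/253125, 216964/253125]
  1: [108482/759375, 650893/759375]

(P^5)[1 -> 1] = 650893/759375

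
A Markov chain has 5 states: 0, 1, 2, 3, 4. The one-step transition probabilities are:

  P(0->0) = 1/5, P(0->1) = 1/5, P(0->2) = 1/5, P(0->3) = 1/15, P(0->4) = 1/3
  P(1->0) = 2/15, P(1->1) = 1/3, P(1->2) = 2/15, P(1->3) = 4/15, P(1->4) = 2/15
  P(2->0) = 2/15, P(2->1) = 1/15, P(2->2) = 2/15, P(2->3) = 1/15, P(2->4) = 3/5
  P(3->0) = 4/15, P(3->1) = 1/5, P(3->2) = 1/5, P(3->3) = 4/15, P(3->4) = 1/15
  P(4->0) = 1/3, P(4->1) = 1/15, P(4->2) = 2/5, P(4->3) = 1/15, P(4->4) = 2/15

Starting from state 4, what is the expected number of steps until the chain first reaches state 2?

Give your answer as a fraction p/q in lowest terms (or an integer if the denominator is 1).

Let h_i = expected steps to first reach 2 from state i.
Boundary: h_2 = 0.
First-step equations for the other states:
  h_0 = 1 + 1/5*h_0 + 1/5*h_1 + 1/5*h_2 + 1/15*h_3 + 1/3*h_4
  h_1 = 1 + 2/15*h_0 + 1/3*h_1 + 2/15*h_2 + 4/15*h_3 + 2/15*h_4
  h_3 = 1 + 4/15*h_0 + 1/5*h_1 + 1/5*h_2 + 4/15*h_3 + 1/15*h_4
  h_4 = 1 + 1/3*h_0 + 1/15*h_1 + 2/5*h_2 + 1/15*h_3 + 2/15*h_4

Substituting h_2 = 0 and rearranging gives the linear system (I - Q) h = 1:
  [4/5, -1/5, -1/15, -1/3] . (h_0, h_1, h_3, h_4) = 1
  [-2/15, 2/3, -4/15, -2/15] . (h_0, h_1, h_3, h_4) = 1
  [-4/15, -1/5, 11/15, -1/15] . (h_0, h_1, h_3, h_4) = 1
  [-1/3, -1/15, -1/15, 13/15] . (h_0, h_1, h_3, h_4) = 1

Solving yields:
  h_0 = 5085/1169
  h_1 = 5760/1169
  h_3 = 10785/2338
  h_4 = 8325/2338

Starting state is 4, so the expected hitting time is h_4 = 8325/2338.

Answer: 8325/2338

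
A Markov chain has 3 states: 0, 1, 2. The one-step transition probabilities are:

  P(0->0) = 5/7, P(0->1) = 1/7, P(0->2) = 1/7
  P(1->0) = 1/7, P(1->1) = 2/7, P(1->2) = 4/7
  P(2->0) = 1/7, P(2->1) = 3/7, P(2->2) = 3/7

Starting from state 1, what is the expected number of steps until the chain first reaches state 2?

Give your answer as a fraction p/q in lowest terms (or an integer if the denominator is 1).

Let h_i = expected steps to first reach 2 from state i.
Boundary: h_2 = 0.
First-step equations for the other states:
  h_0 = 1 + 5/7*h_0 + 1/7*h_1 + 1/7*h_2
  h_1 = 1 + 1/7*h_0 + 2/7*h_1 + 4/7*h_2

Substituting h_2 = 0 and rearranging gives the linear system (I - Q) h = 1:
  [2/7, -1/7] . (h_0, h_1) = 1
  [-1/7, 5/7] . (h_0, h_1) = 1

Solving yields:
  h_0 = 14/3
  h_1 = 7/3

Starting state is 1, so the expected hitting time is h_1 = 7/3.

Answer: 7/3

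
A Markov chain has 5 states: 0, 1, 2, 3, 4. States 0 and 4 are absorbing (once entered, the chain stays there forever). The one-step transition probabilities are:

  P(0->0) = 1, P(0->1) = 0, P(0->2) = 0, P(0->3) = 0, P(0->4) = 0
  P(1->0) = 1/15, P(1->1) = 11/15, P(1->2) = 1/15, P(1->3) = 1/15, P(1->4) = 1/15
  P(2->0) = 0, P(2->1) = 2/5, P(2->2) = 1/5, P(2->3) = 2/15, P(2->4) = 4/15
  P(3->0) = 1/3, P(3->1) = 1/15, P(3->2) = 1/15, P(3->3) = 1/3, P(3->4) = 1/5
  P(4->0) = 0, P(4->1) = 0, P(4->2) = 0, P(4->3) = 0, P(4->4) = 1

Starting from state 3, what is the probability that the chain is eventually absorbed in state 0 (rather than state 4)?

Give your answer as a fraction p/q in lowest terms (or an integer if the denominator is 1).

Let a_i = P(absorbed in 0 | start in state i).
Boundary conditions: a_0 = 1, a_4 = 0.
For each transient state i, a_i = sum_j P(i->j) * a_j:
  a_1 = 1/15*a_0 + 11/15*a_1 + 1/15*a_2 + 1/15*a_3 + 1/15*a_4
  a_2 = 0*a_0 + 2/5*a_1 + 1/5*a_2 + 2/15*a_3 + 4/15*a_4
  a_3 = 1/3*a_0 + 1/15*a_1 + 1/15*a_2 + 1/3*a_3 + 1/5*a_4

Substituting a_0 = 1 and a_4 = 0, rearrange to (I - Q) a = r where r[i] = P(i -> 0):
  [4/15, -1/15, -1/15] . (a_1, a_2, a_3) = 1/15
  [-2/5, 4/5, -2/15] . (a_1, a_2, a_3) = 0
  [-1/15, -1/15, 2/3] . (a_1, a_2, a_3) = 1/3

Solving yields:
  a_1 = 47/98
  a_2 = 33/98
  a_3 = 57/98

Starting state is 3, so the absorption probability is a_3 = 57/98.

Answer: 57/98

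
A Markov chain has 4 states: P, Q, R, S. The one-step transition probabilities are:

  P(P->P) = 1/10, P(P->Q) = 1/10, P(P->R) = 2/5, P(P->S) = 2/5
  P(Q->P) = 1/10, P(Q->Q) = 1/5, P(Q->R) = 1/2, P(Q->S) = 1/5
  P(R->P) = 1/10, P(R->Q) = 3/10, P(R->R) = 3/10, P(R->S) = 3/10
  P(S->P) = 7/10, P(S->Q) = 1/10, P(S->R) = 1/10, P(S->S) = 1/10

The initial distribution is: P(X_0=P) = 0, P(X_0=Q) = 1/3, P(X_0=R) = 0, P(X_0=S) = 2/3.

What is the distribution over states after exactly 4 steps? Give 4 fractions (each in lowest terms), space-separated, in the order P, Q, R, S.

Answer: 61/250 881/5000 1589/5000 131/500

Derivation:
Propagating the distribution step by step (d_{t+1} = d_t * P):
d_0 = (P=0, Q=1/3, R=0, S=2/3)
  d_1[P] = 0*1/10 + 1/3*1/10 + 0*1/10 + 2/3*7/10 = 1/2
  d_1[Q] = 0*1/10 + 1/3*1/5 + 0*3/10 + 2/3*1/10 = 2/15
  d_1[R] = 0*2/5 + 1/3*1/2 + 0*3/10 + 2/3*1/10 = 7/30
  d_1[S] = 0*2/5 + 1/3*1/5 + 0*3/10 + 2/3*1/10 = 2/15
d_1 = (P=1/2, Q=2/15, R=7/30, S=2/15)
  d_2[P] = 1/2*1/10 + 2/15*1/10 + 7/30*1/10 + 2/15*7/10 = 9/50
  d_2[Q] = 1/2*1/10 + 2/15*1/5 + 7/30*3/10 + 2/15*1/10 = 4/25
  d_2[R] = 1/2*2/5 + 2/15*1/2 + 7/30*3/10 + 2/15*1/10 = 7/20
  d_2[S] = 1/2*2/5 + 2/15*1/5 + 7/30*3/10 + 2/15*1/10 = 31/100
d_2 = (P=9/50, Q=4/25, R=7/20, S=31/100)
  d_3[P] = 9/50*1/10 + 4/25*1/10 + 7/20*1/10 + 31/100*7/10 = 143/500
  d_3[Q] = 9/50*1/10 + 4/25*1/5 + 7/20*3/10 + 31/100*1/10 = 93/500
  d_3[R] = 9/50*2/5 + 4/25*1/2 + 7/20*3/10 + 31/100*1/10 = 36/125
  d_3[S] = 9/50*2/5 + 4/25*1/5 + 7/20*3/10 + 31/100*1/10 = 6/25
d_3 = (P=143/500, Q=93/500, R=36/125, S=6/25)
  d_4[P] = 143/500*1/10 + 93/500*1/10 + 36/125*1/10 + 6/25*7/10 = 61/250
  d_4[Q] = 143/500*1/10 + 93/500*1/5 + 36/125*3/10 + 6/25*1/10 = 881/5000
  d_4[R] = 143/500*2/5 + 93/500*1/2 + 36/125*3/10 + 6/25*1/10 = 1589/5000
  d_4[S] = 143/500*2/5 + 93/500*1/5 + 36/125*3/10 + 6/25*1/10 = 131/500
d_4 = (P=61/250, Q=881/5000, R=1589/5000, S=131/500)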